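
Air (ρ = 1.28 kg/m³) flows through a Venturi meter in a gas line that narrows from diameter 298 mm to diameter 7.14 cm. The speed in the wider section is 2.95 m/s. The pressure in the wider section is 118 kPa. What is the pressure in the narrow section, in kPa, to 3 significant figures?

By continuity, v₂ = v₁·A₁/A₂ = 2.95·(697/40.0) = 51.4 m/s.
Bernoulli (h₁ = h₂): P₁ − P₂ = ½ρ(v₂² − v₁²).
P₂ = P₁ − ½ρ(v₂² − v₁²) = 118000 − ½·1.28·(51.4² − 2.95²) = 118000 − 1680 = 116000 Pa.

P₂ ≈ 116 kPa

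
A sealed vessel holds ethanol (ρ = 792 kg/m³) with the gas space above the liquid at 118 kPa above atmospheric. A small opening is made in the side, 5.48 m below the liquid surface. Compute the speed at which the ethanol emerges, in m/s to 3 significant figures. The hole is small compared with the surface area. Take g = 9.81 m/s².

v ≈ 20.1 m/s

Take point 1 at the surface (v₁ ≈ 0) and point 2 at the hole (at atmospheric pressure). Bernoulli: P₁ + ρg h = P_atm + ½ρv₂².
With P₁ − P_atm = 118000 Pa, v₂ = √(2gh + 2ΔP/ρ) = √(2·9.81·5.48 + 2·118000/792) = 20.1 m/s.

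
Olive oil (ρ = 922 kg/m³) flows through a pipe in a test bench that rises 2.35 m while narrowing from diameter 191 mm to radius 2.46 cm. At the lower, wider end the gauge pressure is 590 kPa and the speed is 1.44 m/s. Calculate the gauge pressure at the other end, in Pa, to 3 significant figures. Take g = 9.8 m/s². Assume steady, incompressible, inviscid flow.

The volume flow rate is constant, so v₂ = (A₁/A₂)v₁ = (287/19.0)·1.44 = 21.7 m/s.
Energy conservation along the streamline gives P₂ = P₁ − ½ρ(v₂² − v₁²) − ρg(h₂ − h₁).
P₂ = 590000 + ½·922·(1.44² − 21.7²) − 922·9.8·(+2.35) = 590000 + (-216000) − (21200) = 353000 Pa.

P₂ ≈ 353000 Pa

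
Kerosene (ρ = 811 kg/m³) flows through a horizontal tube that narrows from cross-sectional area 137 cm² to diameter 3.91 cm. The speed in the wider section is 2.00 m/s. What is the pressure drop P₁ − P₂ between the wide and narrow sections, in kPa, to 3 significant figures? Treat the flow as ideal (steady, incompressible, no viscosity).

By continuity, v₂ = v₁·A₁/A₂ = 2.00·(137/12.0) = 22.8 m/s.
The pipe is horizontal, so Bernoulli reduces to P₁ + ½ρv₁² = P₂ + ½ρv₂².
P₁ − P₂ = ½·811·(22.8² − 2.00²) = ½·811·517 = 210000 Pa.

ΔP ≈ 210 kPa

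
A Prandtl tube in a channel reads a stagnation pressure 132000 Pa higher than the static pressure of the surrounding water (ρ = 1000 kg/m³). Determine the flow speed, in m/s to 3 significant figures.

v ≈ 16.2 m/s

At the stagnation point the flow is brought to rest, so Bernoulli gives P_stag − P_static = ½ρv².
v = √(2ΔP/ρ) = √(2·132000/1000) = 16.2 m/s.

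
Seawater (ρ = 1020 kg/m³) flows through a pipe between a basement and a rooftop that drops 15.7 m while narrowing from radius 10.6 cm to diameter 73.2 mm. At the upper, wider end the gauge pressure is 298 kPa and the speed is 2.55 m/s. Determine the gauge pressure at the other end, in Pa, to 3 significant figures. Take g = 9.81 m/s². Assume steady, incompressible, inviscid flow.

The volume flow rate is constant, so v₂ = (A₁/A₂)v₁ = (353/42.1)·2.55 = 21.4 m/s.
Applying Bernoulli between the two ends and solving for P₂: P₂ = P₁ + ½ρ(v₁² − v₂²) − ρgΔh.
P₂ = 298000 + ½·1020·(2.55² − 21.4²) − 1020·9.81·(−15.7) = 298000 + (-230000) − (-157000) = 225000 Pa.

225000 Pa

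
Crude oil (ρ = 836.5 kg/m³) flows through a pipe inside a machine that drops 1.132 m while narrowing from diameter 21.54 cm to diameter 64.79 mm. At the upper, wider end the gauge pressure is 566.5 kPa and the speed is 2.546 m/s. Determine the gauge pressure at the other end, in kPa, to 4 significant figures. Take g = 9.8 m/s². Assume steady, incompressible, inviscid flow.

Mass conservation (A₁v₁ = A₂v₂) gives v₂ = 2.546 × 364.4/32.97 = 28.14 m/s.
Bernoulli: P₁ + ½ρv₁² + ρg h₁ = P₂ + ½ρv₂² + ρg h₂, so P₂ = P₁ + ½ρ(v₁² − v₂²) − ρg(h₂ − h₁).
P₂ = 566500 + ½·836.5·(2.546² − 28.14²) − 836.5·9.8·(−1.132) = 566500 + (-328500) − (-9280) = 247300 Pa.

247.3 kPa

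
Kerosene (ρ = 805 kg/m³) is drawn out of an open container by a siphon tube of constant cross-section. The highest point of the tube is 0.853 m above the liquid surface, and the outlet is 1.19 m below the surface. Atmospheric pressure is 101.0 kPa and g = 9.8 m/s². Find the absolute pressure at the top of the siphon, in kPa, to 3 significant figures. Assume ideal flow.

P_top = 84.9 kPa

The outlet speed comes from Torricelli: v = √(2g·1.19) = 4.83 m/s.
Continuity keeps v the same throughout the tube; from surface to crest, P_atm + 0 = P_top + ½ρv² + ρg·h_top.
P_top = 101000 − ½·805·4.83² − 805·9.8·0.853 = 84900 Pa.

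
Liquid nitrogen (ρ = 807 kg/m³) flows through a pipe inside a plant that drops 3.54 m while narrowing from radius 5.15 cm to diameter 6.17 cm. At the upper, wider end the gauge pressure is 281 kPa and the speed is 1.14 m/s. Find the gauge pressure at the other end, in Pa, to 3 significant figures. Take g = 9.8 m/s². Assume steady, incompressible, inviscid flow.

P₂ ≈ 305000 Pa

Continuity gives A₁v₁ = A₂v₂, so v₂ = (83.3 cm²)/(29.9 cm²) × 1.14 m/s = 3.18 m/s.
Bernoulli: P₁ + ½ρv₁² + ρg h₁ = P₂ + ½ρv₂² + ρg h₂, so P₂ = P₁ + ½ρ(v₁² − v₂²) − ρg(h₂ − h₁).
P₂ = 281000 + ½·807·(1.14² − 3.18²) − 807·9.8·(−3.54) = 281000 + (-3550) − (-28000) = 305000 Pa.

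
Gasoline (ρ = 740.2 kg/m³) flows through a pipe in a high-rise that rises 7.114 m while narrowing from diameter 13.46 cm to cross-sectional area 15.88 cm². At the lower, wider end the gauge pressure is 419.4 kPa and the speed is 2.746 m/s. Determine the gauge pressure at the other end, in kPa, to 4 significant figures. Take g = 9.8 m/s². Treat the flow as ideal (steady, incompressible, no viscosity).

Continuity gives A₁v₁ = A₂v₂, so v₂ = (142.3 cm²)/(15.88 cm²) × 2.746 m/s = 24.61 m/s.
Energy conservation along the streamline gives P₂ = P₁ − ½ρ(v₂² − v₁²) − ρg(h₂ − h₁).
P₂ = 419400 + ½·740.2·(2.746² − 24.61²) − 740.2·9.8·(+7.114) = 419400 + (-221300) − (51600) = 146500 Pa.

P₂ = 146.5 kPa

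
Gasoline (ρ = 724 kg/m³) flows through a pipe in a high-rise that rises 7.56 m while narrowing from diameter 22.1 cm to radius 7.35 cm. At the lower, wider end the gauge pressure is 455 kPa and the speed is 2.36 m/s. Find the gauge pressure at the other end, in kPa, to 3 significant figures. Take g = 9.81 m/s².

P₂ ≈ 393 kPa

Mass conservation (A₁v₁ = A₂v₂) gives v₂ = 2.36 × 384/170 = 5.33 m/s.
Energy conservation along the streamline gives P₂ = P₁ − ½ρ(v₂² − v₁²) − ρg(h₂ − h₁).
P₂ = 455000 + ½·724·(2.36² − 5.33²) − 724·9.81·(+7.56) = 455000 + (-8280) − (53700) = 393000 Pa.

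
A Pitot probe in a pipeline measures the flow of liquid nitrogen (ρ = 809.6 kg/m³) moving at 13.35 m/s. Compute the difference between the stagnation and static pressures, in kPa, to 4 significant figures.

Bernoulli between the free stream and the stagnation point: ½ρv² = P_stag − P_static.
ΔP = ½·809.6·13.35² = 72140 Pa.

ΔP ≈ 72.14 kPa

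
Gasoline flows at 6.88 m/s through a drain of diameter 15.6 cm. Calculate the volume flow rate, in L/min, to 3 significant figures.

Q ≈ 7890 L/min

Q = A·v = 0.0191 m² × 6.88 m/s = 0.132 m³/s.
Converting: 0.132 m³/s × 60000 = 7890 L/min.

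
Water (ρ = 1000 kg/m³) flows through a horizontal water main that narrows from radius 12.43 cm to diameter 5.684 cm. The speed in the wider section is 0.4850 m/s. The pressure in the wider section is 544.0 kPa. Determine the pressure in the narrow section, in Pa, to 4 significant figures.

Continuity gives A₁v₁ = A₂v₂, so v₂ = (485.4 cm²)/(25.37 cm²) × 0.4850 m/s = 9.278 m/s.
With no height change, Bernoulli's equation is P₁ + ½ρv₁² = P₂ + ½ρv₂².
P₂ = P₁ − ½ρ(v₂² − v₁²) = 544000 − ½·1000·(9.278² − 0.4850²) = 544000 − 42920 = 501100 Pa.

P₂ ≈ 501100 Pa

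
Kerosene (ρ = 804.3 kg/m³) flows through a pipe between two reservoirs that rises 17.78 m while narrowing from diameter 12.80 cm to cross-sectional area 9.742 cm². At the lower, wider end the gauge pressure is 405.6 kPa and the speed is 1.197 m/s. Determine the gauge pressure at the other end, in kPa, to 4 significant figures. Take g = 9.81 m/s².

P₂ ≈ 165.4 kPa

Mass conservation (A₁v₁ = A₂v₂) gives v₂ = 1.197 × 128.7/9.742 = 15.81 m/s.
Bernoulli: P₁ + ½ρv₁² + ρg h₁ = P₂ + ½ρv₂² + ρg h₂, so P₂ = P₁ + ½ρ(v₁² − v₂²) − ρg(h₂ − h₁).
P₂ = 405600 + ½·804.3·(1.197² − 15.81²) − 804.3·9.81·(+17.78) = 405600 + (-99950) − (140300) = 165400 Pa.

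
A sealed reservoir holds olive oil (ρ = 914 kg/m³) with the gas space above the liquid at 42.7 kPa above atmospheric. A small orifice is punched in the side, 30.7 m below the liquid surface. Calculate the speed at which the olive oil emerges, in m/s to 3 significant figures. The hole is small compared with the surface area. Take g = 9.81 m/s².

v = 26.4 m/s

Take point 1 at the surface (v₁ ≈ 0) and point 2 at the hole (at atmospheric pressure). Bernoulli: P₁ + ρg h = P_atm + ½ρv₂².
With P₁ − P_atm = 42700 Pa, v₂ = √(2gh + 2ΔP/ρ) = √(2·9.81·30.7 + 2·42700/914) = 26.4 m/s.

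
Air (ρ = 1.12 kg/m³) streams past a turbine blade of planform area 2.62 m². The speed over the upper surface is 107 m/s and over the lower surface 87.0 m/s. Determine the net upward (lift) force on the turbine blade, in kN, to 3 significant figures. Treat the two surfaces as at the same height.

F ≈ 5.69 kN

With equal heights on the two surfaces, Bernoulli gives P_lower − P_upper = ½ρ(v_upper² − v_lower²).
ΔP = ½·1.12·(107² − 87.0²) = 2170 Pa.
Lift = ΔP · A = 2170 × 2.62 = 5690 N.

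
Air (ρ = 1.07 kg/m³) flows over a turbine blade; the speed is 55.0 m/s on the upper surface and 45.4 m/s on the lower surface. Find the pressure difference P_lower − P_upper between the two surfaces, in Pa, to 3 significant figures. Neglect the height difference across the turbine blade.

ΔP ≈ 516 Pa

The pressure is lower where the speed is higher: ΔP = ½ρ(v_up² − v_low²).
ΔP = ½·1.07·(55.0² − 45.4²) = 516 Pa.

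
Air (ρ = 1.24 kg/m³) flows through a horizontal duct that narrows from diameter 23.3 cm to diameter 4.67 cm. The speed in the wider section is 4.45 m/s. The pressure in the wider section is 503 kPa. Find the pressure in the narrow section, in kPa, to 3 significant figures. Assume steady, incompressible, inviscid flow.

495 kPa

Mass conservation (A₁v₁ = A₂v₂) gives v₂ = 4.45 × 426/17.1 = 111 m/s.
The pipe is horizontal, so Bernoulli reduces to P₁ + ½ρv₁² = P₂ + ½ρv₂².
P₂ = P₁ − ½ρ(v₂² − v₁²) = 503000 − ½·1.24·(111² − 4.45²) = 503000 − 7600 = 495000 Pa.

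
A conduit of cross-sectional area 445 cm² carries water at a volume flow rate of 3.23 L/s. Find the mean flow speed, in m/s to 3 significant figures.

Q = 3.23 L/s = 0.00323 m³/s.
v = Q/A = 0.00323 / 0.0445 = 0.0726 m/s.

0.0726 m/s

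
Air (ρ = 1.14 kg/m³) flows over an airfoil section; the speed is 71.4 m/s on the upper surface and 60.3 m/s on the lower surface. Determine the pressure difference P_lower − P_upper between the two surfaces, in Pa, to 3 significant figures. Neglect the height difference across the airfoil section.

ΔP = 833 Pa

Bernoulli (same height): P_lower − P_upper = ½ρ(v_upper² − v_lower²).
ΔP = ½·1.14·(71.4² − 60.3²) = 833 Pa.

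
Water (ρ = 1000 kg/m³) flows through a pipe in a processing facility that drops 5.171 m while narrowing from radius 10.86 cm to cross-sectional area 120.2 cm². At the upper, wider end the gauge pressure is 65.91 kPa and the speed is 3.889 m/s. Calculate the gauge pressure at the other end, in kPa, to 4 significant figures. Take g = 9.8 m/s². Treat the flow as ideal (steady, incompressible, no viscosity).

Mass conservation (A₁v₁ = A₂v₂) gives v₂ = 3.889 × 370.5/120.2 = 11.99 m/s.
Bernoulli: P₁ + ½ρv₁² + ρg h₁ = P₂ + ½ρv₂² + ρg h₂, so P₂ = P₁ + ½ρ(v₁² − v₂²) − ρg(h₂ − h₁).
P₂ = 65910 + ½·1000·(3.889² − 11.99²) − 1000·9.8·(−5.171) = 65910 + (-64290) − (-50680) = 52290 Pa.

P₂ ≈ 52.29 kPa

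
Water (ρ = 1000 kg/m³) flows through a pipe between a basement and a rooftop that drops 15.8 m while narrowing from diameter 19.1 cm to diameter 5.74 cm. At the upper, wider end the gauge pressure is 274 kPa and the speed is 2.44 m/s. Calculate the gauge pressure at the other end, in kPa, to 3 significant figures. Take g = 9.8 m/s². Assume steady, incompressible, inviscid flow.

66.9 kPa

Continuity gives A₁v₁ = A₂v₂, so v₂ = (287 cm²)/(25.9 cm²) × 2.44 m/s = 27.0 m/s.
Bernoulli: P₁ + ½ρv₁² + ρg h₁ = P₂ + ½ρv₂² + ρg h₂, so P₂ = P₁ + ½ρ(v₁² − v₂²) − ρg(h₂ − h₁).
P₂ = 274000 + ½·1000·(2.44² − 27.0²) − 1000·9.8·(−15.8) = 274000 + (-362000) − (-155000) = 66900 Pa.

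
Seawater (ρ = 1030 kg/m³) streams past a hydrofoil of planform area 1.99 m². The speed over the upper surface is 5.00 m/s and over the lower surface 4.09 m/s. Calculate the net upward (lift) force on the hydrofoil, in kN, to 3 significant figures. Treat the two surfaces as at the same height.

The faster flow above has the lower pressure; Bernoulli (same height) gives ΔP = ½ρ(v_up² − v_low²).
ΔP = ½·1030·(5.00² − 4.09²) = 4260 Pa.
Lift = ΔP · A = 4260 × 1.99 = 8480 N.

F ≈ 8.48 kN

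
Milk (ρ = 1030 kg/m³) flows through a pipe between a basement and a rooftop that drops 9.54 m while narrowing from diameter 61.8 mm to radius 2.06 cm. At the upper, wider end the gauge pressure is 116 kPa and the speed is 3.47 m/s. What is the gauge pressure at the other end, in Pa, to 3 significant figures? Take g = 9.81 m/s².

P₂ = 187000 Pa

The volume flow rate is constant, so v₂ = (A₁/A₂)v₁ = (30.0/13.3)·3.47 = 7.81 m/s.
Energy conservation along the streamline gives P₂ = P₁ − ½ρ(v₂² − v₁²) − ρg(h₂ − h₁).
P₂ = 116000 + ½·1030·(3.47² − 7.81²) − 1030·9.81·(−9.54) = 116000 + (-25200) − (-96400) = 187000 Pa.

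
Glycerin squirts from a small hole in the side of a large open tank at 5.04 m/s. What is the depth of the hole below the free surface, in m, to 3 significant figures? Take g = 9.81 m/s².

h = 1.29 m

For a small hole in a large open tank, ½v² = gh, giving h = v²/(2g).
h = 5.04²/(2·9.81) = 25.4/19.62 = 1.29 m.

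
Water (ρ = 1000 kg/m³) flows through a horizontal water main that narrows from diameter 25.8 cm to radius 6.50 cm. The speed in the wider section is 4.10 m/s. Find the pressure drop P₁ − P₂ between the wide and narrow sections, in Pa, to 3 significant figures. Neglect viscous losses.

Mass conservation (A₁v₁ = A₂v₂) gives v₂ = 4.10 × 523/133 = 16.1 m/s.
Along the horizontal streamline, P + ½ρv² is constant.
P₁ − P₂ = ½·1000·(16.1² − 4.10²) = ½·1000·244 = 122000 Pa.

122000 Pa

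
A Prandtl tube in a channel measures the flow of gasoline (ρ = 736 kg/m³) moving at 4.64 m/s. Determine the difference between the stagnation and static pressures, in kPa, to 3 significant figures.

ΔP ≈ 7.92 kPa

At the stagnation point the flow is brought to rest, so Bernoulli gives P_stag − P_static = ½ρv².
ΔP = ½·736·4.64² = 7920 Pa.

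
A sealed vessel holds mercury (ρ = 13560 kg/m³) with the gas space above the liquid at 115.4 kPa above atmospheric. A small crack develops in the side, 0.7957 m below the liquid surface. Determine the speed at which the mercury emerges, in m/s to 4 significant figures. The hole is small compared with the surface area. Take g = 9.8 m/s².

v ≈ 5.711 m/s

Take point 1 at the surface (v₁ ≈ 0) and point 2 at the hole (at atmospheric pressure). Bernoulli: P₁ + ρg h = P_atm + ½ρv₂².
With P₁ − P_atm = 115400 Pa, v₂ = √(2gh + 2ΔP/ρ) = √(2·9.8·0.7957 + 2·115400/13560) = 5.711 m/s.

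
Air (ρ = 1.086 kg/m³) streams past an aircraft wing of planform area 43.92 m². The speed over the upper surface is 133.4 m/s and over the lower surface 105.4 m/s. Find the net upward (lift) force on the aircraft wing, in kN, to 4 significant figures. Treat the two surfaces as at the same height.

With equal heights on the two surfaces, Bernoulli gives P_lower − P_upper = ½ρ(v_upper² − v_lower²).
ΔP = ½·1.086·(133.4² − 105.4²) = 3631 Pa.
Lift = ΔP · A = 3631 × 43.92 = 159500 N.

F = 159.5 kN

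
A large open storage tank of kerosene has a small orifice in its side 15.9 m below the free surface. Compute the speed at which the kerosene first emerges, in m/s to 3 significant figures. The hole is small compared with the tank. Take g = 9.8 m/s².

The surface is effectively still and both ends are open, so ½v² = gh and v = √(2·9.8·15.9) = 17.7 m/s.

17.7 m/s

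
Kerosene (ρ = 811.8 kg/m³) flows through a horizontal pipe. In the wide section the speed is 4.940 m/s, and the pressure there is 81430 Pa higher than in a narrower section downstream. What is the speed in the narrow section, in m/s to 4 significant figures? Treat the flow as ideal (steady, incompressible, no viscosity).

With h₁ = h₂, rearranging Bernoulli gives v₂ = √(v₁² + 2ΔP/ρ).
v₂ = √(4.940² + 2·81430/811.8) = √(24.40 + 200.6) = 15.00 m/s.

15.00 m/s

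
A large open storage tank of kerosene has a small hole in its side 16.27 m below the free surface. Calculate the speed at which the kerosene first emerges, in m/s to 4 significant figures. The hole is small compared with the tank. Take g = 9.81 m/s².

v ≈ 17.87 m/s

Torricelli's result v = √(2gh) gives v = √(2·9.81·16.27) = 17.87 m/s.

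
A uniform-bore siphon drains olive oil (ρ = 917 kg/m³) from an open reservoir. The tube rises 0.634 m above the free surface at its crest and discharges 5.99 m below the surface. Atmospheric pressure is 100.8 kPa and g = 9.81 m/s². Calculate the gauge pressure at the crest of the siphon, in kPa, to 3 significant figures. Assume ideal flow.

The outlet speed comes from Torricelli: v = √(2g·5.99) = 10.8 m/s.
Continuity keeps v the same throughout the tube; from surface to crest, P_atm + 0 = P_top + ½ρv² + ρg·h_top.
P_top = 100800 − ½·917·10.8² − 917·9.81·0.634 = 41200 Pa. So P_gauge = P_top − P_atm = -59600 Pa.

P_gauge ≈ -59.6 kPa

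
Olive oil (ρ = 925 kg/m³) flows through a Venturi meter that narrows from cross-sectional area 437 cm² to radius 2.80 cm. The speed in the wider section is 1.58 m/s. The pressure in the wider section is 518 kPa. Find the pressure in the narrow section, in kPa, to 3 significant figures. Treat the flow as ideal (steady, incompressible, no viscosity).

156 kPa

Continuity gives A₁v₁ = A₂v₂, so v₂ = (437 cm²)/(24.6 cm²) × 1.58 m/s = 28.0 m/s.
Along the horizontal streamline, P + ½ρv² is constant.
P₂ = P₁ − ½ρ(v₂² − v₁²) = 518000 − ½·925·(28.0² − 1.58²) = 518000 − 362000 = 156000 Pa.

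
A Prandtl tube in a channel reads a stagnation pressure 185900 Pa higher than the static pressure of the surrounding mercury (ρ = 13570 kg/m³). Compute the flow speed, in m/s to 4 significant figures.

At the stagnation point the flow is brought to rest, so Bernoulli gives P_stag − P_static = ½ρv².
v = √(2ΔP/ρ) = √(2·185900/13570) = 5.234 m/s.

v ≈ 5.234 m/s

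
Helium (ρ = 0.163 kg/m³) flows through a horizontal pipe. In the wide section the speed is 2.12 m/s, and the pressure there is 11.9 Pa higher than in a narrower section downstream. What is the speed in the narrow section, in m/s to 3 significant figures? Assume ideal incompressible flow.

Horizontal Bernoulli: P₁ + ½ρv₁² = P₂ + ½ρv₂², so v₂² = v₁² + 2(P₁ − P₂)/ρ.
v₂ = √(2.12² + 2·11.9/0.163) = √(4.49 + 146) = 12.3 m/s.

v₂ ≈ 12.3 m/s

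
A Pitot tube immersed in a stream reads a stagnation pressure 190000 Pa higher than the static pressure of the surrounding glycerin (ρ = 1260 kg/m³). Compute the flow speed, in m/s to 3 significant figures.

At the stagnation point the flow is brought to rest, so Bernoulli gives P_stag − P_static = ½ρv².
v = √(2ΔP/ρ) = √(2·190000/1260) = 17.4 m/s.

v ≈ 17.4 m/s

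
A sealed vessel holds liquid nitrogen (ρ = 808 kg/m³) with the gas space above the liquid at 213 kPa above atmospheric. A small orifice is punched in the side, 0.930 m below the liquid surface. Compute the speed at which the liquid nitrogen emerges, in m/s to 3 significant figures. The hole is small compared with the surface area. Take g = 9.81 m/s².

23.4 m/s

Take point 1 at the surface (v₁ ≈ 0) and point 2 at the hole (at atmospheric pressure). Bernoulli: P₁ + ρg h = P_atm + ½ρv₂².
With P₁ − P_atm = 213000 Pa, v₂ = √(2gh + 2ΔP/ρ) = √(2·9.81·0.930 + 2·213000/808) = 23.4 m/s.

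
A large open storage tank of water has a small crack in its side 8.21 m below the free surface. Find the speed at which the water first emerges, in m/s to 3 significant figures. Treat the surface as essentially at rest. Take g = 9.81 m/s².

With the surface at rest and both surface and jet at atmospheric pressure, Bernoulli gives ρg h = ½ρv², so v = √(2gh) = √(2·9.81·8.21) = 12.7 m/s.

v = 12.7 m/s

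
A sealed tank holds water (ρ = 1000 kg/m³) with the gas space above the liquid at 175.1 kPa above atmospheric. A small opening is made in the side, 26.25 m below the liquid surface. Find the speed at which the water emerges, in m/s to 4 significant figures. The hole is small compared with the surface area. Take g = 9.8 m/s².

Take point 1 at the surface (v₁ ≈ 0) and point 2 at the hole (at atmospheric pressure). Bernoulli: P₁ + ρg h = P_atm + ½ρv₂².
With P₁ − P_atm = 175100 Pa, v₂ = √(2gh + 2ΔP/ρ) = √(2·9.8·26.25 + 2·175100/1000) = 29.41 m/s.

v ≈ 29.41 m/s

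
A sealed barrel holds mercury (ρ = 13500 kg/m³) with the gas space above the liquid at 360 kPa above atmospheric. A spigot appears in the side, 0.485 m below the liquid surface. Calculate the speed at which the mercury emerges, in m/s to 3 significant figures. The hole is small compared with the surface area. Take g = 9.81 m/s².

v ≈ 7.93 m/s

Take point 1 at the surface (v₁ ≈ 0) and point 2 at the hole (at atmospheric pressure). Bernoulli: P₁ + ρg h = P_atm + ½ρv₂².
With P₁ − P_atm = 360000 Pa, v₂ = √(2gh + 2ΔP/ρ) = √(2·9.81·0.485 + 2·360000/13500) = 7.93 m/s.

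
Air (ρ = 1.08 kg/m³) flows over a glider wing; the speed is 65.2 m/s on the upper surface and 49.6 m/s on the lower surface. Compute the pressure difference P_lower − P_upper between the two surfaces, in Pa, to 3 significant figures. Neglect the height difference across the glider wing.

The pressure is lower where the speed is higher: ΔP = ½ρ(v_up² − v_low²).
ΔP = ½·1.08·(65.2² − 49.6²) = 967 Pa.

ΔP ≈ 967 Pa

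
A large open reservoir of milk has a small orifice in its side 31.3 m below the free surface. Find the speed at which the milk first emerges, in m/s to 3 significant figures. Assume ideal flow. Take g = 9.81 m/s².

Torricelli's result v = √(2gh) gives v = √(2·9.81·31.3) = 24.8 m/s.

v = 24.8 m/s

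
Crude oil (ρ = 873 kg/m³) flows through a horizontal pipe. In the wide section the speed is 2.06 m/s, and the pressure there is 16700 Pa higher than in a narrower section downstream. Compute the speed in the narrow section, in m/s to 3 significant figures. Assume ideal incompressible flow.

6.52 m/s

Horizontal Bernoulli: P₁ + ½ρv₁² = P₂ + ½ρv₂², so v₂² = v₁² + 2(P₁ − P₂)/ρ.
v₂ = √(2.06² + 2·16700/873) = √(4.24 + 38.3) = 6.52 m/s.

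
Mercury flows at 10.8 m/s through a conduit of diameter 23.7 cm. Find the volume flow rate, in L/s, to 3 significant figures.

Q = A·v = 0.0441 m² × 10.8 m/s = 0.476 m³/s.
Converting: 0.476 m³/s × 1000 = 476 L/s.

Q = 476 L/s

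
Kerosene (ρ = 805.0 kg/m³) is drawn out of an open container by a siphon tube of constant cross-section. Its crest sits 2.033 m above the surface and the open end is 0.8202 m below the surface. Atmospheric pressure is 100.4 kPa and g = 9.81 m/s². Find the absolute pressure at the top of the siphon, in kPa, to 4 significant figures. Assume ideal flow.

From the surface to the outlet (both open to atmosphere, surface at rest): v = √(2g·h_out) = √(2·9.81·0.8202) = 4.012 m/s.
With constant cross-section the crest speed equals v; applying Bernoulli from the surface up to the crest, P_top = P_atm − ½ρv² − ρg·h_top.
P_top = 100400 − ½·805.0·4.012² − 805.0·9.81·2.033 = 77870 Pa.

P_top ≈ 77.87 kPa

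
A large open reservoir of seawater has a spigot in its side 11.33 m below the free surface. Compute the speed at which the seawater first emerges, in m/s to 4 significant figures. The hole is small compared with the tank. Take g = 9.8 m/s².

Torricelli's result v = √(2gh) gives v = √(2·9.8·11.33) = 14.90 m/s.

v ≈ 14.90 m/s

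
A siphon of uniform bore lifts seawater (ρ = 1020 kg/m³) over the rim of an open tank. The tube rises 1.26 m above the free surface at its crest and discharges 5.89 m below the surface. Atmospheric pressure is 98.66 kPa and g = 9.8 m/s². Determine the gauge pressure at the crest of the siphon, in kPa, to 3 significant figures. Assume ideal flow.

The outlet speed comes from Torricelli: v = √(2g·5.89) = 10.7 m/s.
The bore is uniform, so the speed at the crest is the same v. Bernoulli surface→crest: P_atm = P_top + ½ρv² + ρg·h_top.
P_top = 98660 − ½·1020·10.7² − 1020·9.8·1.26 = 27200 Pa. So P_gauge = P_top − P_atm = -71500 Pa.

P_gauge ≈ -71.5 kPa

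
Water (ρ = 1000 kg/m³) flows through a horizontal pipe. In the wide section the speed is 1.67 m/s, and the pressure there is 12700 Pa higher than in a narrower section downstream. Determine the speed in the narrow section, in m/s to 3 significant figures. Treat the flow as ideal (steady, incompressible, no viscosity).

Horizontal Bernoulli: P₁ + ½ρv₁² = P₂ + ½ρv₂², so v₂² = v₁² + 2(P₁ − P₂)/ρ.
v₂ = √(1.67² + 2·12700/1000) = √(2.79 + 25.4) = 5.31 m/s.

v₂ = 5.31 m/s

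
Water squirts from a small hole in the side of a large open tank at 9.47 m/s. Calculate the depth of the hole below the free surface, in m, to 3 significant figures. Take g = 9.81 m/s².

Inverting v = √(2gh) gives h = v² / 2g.
h = 9.47²/(2·9.81) = 89.7/19.62 = 4.57 m.

h = 4.57 m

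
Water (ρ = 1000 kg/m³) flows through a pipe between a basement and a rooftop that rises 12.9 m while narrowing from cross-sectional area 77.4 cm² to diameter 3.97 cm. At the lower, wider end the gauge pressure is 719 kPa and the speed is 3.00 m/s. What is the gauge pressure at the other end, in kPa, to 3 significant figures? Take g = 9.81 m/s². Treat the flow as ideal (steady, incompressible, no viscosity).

By continuity, v₂ = v₁·A₁/A₂ = 3.00·(77.4/12.4) = 18.8 m/s.
Applying Bernoulli between the two ends and solving for P₂: P₂ = P₁ + ½ρ(v₁² − v₂²) − ρgΔh.
P₂ = 719000 + ½·1000·(3.00² − 18.8²) − 1000·9.81·(+12.9) = 719000 + (-171000) − (127000) = 421000 Pa.

P₂ = 421 kPa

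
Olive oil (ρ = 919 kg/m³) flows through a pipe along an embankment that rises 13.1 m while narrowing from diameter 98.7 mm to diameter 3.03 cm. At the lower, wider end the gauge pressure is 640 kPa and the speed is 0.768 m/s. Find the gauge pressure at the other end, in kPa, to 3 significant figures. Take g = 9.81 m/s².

By continuity, v₂ = v₁·A₁/A₂ = 0.768·(76.5/7.21) = 8.15 m/s.
Applying Bernoulli between the two ends and solving for P₂: P₂ = P₁ + ½ρ(v₁² − v₂²) − ρgΔh.
P₂ = 640000 + ½·919·(0.768² − 8.15²) − 919·9.81·(+13.1) = 640000 + (-30200) − (118000) = 492000 Pa.

P₂ ≈ 492 kPa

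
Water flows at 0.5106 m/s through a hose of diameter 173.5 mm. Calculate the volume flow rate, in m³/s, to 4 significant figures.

Q = A·v = 0.02364 m² × 0.5106 m/s = 0.01207 m³/s.

0.01207 m³/s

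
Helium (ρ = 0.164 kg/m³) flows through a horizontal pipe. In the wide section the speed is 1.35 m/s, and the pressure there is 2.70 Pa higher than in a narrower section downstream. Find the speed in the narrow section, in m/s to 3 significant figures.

v₂ = 5.89 m/s

With h₁ = h₂, rearranging Bernoulli gives v₂ = √(v₁² + 2ΔP/ρ).
v₂ = √(1.35² + 2·2.70/0.164) = √(1.82 + 32.9) = 5.89 m/s.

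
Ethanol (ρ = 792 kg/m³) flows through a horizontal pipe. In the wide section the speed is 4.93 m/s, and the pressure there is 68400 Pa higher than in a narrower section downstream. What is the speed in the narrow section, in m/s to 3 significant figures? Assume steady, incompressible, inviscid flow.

Along the level pipe P + ½ρv² is conserved, hence v₂² = v₁² + 2(P₁ − P₂)/ρ.
v₂ = √(4.93² + 2·68400/792) = √(24.3 + 173) = 14.0 m/s.

14.0 m/s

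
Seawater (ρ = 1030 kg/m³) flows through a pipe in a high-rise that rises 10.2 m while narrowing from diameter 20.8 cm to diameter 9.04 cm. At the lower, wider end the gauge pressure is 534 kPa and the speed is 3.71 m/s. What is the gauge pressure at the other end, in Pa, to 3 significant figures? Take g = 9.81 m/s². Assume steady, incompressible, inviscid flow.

Mass conservation (A₁v₁ = A₂v₂) gives v₂ = 3.71 × 340/64.2 = 19.6 m/s.
Bernoulli: P₁ + ½ρv₁² + ρg h₁ = P₂ + ½ρv₂² + ρg h₂, so P₂ = P₁ + ½ρ(v₁² − v₂²) − ρg(h₂ − h₁).
P₂ = 534000 + ½·1030·(3.71² − 19.6²) − 1030·9.81·(+10.2) = 534000 + (-192000) − (103000) = 239000 Pa.

P₂ ≈ 239000 Pa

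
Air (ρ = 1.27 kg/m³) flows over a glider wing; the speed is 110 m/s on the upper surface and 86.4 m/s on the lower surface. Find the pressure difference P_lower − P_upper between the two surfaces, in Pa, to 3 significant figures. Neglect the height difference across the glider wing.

Bernoulli (same height): P_lower − P_upper = ½ρ(v_upper² − v_lower²).
ΔP = ½·1.27·(110² − 86.4²) = 2940 Pa.

ΔP = 2940 Pa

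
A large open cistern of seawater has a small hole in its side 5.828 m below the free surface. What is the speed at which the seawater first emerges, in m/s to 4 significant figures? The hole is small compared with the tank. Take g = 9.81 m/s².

10.69 m/s

Torricelli's result v = √(2gh) gives v = √(2·9.81·5.828) = 10.69 m/s.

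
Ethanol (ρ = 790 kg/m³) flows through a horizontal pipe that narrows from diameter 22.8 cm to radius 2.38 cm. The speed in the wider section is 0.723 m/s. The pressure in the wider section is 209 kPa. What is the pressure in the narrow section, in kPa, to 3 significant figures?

The volume flow rate is constant, so v₂ = (A₁/A₂)v₁ = (408/17.8)·0.723 = 16.6 m/s.
Bernoulli (h₁ = h₂): P₁ − P₂ = ½ρ(v₂² − v₁²).
P₂ = P₁ − ½ρ(v₂² − v₁²) = 209000 − ½·790·(16.6² − 0.723²) = 209000 − 108000 = 101000 Pa.

P₂ ≈ 101 kPa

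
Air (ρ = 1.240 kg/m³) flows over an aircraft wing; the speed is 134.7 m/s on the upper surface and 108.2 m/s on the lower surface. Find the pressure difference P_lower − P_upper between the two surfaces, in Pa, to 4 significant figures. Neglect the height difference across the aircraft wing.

Bernoulli (same height): P_lower − P_upper = ½ρ(v_upper² − v_lower²).
ΔP = ½·1.240·(134.7² − 108.2²) = 3991 Pa.

ΔP = 3991 Pa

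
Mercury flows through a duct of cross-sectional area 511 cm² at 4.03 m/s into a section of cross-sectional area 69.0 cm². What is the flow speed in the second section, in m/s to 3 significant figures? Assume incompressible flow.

Mass conservation (A₁v₁ = A₂v₂) gives v₂ = 4.03 × 511/69.0 = 29.8 m/s.

v₂ = 29.8 m/s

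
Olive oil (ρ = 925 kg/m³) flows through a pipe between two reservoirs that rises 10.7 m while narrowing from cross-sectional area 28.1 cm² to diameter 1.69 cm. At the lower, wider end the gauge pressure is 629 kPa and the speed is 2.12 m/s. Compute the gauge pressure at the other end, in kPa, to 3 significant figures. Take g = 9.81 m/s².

P₂ = 208 kPa

Mass conservation (A₁v₁ = A₂v₂) gives v₂ = 2.12 × 28.1/2.24 = 26.6 m/s.
Bernoulli: P₁ + ½ρv₁² + ρg h₁ = P₂ + ½ρv₂² + ρg h₂, so P₂ = P₁ + ½ρ(v₁² − v₂²) − ρg(h₂ − h₁).
P₂ = 629000 + ½·925·(2.12² − 26.6²) − 925·9.81·(+10.7) = 629000 + (-324000) − (97100) = 208000 Pa.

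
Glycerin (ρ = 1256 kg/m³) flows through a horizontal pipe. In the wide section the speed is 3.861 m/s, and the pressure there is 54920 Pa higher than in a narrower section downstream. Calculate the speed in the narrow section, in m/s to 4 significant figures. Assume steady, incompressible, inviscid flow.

v₂ = 10.12 m/s

With h₁ = h₂, rearranging Bernoulli gives v₂ = √(v₁² + 2ΔP/ρ).
v₂ = √(3.861² + 2·54920/1256) = √(14.91 + 87.45) = 10.12 m/s.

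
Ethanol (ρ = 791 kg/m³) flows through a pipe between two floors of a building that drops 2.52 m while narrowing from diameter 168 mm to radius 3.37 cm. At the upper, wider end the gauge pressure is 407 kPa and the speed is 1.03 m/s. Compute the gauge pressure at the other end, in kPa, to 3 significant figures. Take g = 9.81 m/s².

P₂ = 411 kPa

Continuity gives A₁v₁ = A₂v₂, so v₂ = (222 cm²)/(35.7 cm²) × 1.03 m/s = 6.40 m/s.
Bernoulli: P₁ + ½ρv₁² + ρg h₁ = P₂ + ½ρv₂² + ρg h₂, so P₂ = P₁ + ½ρ(v₁² − v₂²) − ρg(h₂ − h₁).
P₂ = 407000 + ½·791·(1.03² − 6.40²) − 791·9.81·(−2.52) = 407000 + (-15800) − (-19600) = 411000 Pa.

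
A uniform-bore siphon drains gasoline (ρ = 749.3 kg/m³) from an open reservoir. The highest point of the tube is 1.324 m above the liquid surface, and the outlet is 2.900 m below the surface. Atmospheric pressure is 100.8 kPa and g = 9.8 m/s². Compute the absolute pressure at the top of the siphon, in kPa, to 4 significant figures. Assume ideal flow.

69.78 kPa

From the surface to the outlet (both open to atmosphere, surface at rest): v = √(2g·h_out) = √(2·9.8·2.900) = 7.539 m/s.
Continuity keeps v the same throughout the tube; from surface to crest, P_atm + 0 = P_top + ½ρv² + ρg·h_top.
P_top = 100800 − ½·749.3·7.539² − 749.3·9.8·1.324 = 69780 Pa.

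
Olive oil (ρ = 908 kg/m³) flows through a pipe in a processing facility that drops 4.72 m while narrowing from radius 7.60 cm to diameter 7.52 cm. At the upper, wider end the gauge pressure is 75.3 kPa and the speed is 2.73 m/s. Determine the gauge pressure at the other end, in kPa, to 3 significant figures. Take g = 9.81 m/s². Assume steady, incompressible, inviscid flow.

P₂ ≈ 64.2 kPa

By continuity, v₂ = v₁·A₁/A₂ = 2.73·(181/44.4) = 11.2 m/s.
Energy conservation along the streamline gives P₂ = P₁ − ½ρ(v₂² − v₁²) − ρg(h₂ − h₁).
P₂ = 75300 + ½·908·(2.73² − 11.2²) − 908·9.81·(−4.72) = 75300 + (-53100) − (-42000) = 64200 Pa.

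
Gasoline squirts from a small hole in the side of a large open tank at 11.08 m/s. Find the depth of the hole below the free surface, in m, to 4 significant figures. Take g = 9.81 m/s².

Torricelli: v = √(2gh), so h = v²/(2g).
h = 11.08²/(2·9.81) = 122.8/19.62 = 6.257 m.

h = 6.257 m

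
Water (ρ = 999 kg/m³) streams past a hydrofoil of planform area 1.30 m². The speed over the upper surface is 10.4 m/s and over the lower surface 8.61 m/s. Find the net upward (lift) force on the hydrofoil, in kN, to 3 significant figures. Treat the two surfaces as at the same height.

From P + ½ρv² = const at equal height, P_low − P_up = ½ρ(v_up² − v_low²).
ΔP = ½·999·(10.4² − 8.61²) = 17000 Pa.
Lift = ΔP · A = 17000 × 1.30 = 22100 N.

22.1 kN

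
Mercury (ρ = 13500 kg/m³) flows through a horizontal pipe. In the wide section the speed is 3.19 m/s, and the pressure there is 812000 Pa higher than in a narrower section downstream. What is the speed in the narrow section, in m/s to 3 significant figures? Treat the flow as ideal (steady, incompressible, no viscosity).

11.4 m/s

Along the level pipe P + ½ρv² is conserved, hence v₂² = v₁² + 2(P₁ − P₂)/ρ.
v₂ = √(3.19² + 2·812000/13500) = √(10.2 + 120) = 11.4 m/s.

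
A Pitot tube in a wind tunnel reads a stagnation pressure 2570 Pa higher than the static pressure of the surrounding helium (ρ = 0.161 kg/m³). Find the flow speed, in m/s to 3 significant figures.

At the stagnation point the flow is brought to rest, so Bernoulli gives P_stag − P_static = ½ρv².
v = √(2ΔP/ρ) = √(2·2570/0.161) = 179 m/s.

v ≈ 179 m/s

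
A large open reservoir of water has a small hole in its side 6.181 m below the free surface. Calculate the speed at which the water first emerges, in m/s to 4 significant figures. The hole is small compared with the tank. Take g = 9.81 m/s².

11.01 m/s

Torricelli's result v = √(2gh) gives v = √(2·9.81·6.181) = 11.01 m/s.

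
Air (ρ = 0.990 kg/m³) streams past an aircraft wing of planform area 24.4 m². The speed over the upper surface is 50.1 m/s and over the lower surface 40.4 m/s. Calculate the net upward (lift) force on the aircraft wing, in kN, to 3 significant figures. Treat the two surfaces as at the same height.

F ≈ 10.6 kN

The faster flow above has the lower pressure; Bernoulli (same height) gives ΔP = ½ρ(v_up² − v_low²).
ΔP = ½·0.990·(50.1² − 40.4²) = 435 Pa.
Lift = ΔP · A = 435 × 24.4 = 10600 N.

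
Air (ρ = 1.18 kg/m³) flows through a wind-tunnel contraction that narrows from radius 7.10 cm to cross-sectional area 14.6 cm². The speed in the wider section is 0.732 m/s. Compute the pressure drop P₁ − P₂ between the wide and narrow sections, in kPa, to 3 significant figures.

0.0369 kPa

Continuity gives A₁v₁ = A₂v₂, so v₂ = (158 cm²)/(14.6 cm²) × 0.732 m/s = 7.94 m/s.
Along the horizontal streamline, P + ½ρv² is constant.
P₁ − P₂ = ½·1.18·(7.94² − 0.732²) = ½·1.18·62.5 = 36.9 Pa.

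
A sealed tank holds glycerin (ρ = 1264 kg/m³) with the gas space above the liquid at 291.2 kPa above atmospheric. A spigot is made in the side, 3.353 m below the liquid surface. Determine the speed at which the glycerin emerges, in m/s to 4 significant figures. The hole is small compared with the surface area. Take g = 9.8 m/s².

v ≈ 22.95 m/s

Take point 1 at the surface (v₁ ≈ 0) and point 2 at the hole (at atmospheric pressure). Bernoulli: P₁ + ρg h = P_atm + ½ρv₂².
With P₁ − P_atm = 291200 Pa, v₂ = √(2gh + 2ΔP/ρ) = √(2·9.8·3.353 + 2·291200/1264) = 22.95 m/s.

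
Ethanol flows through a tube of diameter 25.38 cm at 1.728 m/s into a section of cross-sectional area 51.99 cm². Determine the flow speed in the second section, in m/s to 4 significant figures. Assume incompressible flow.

By continuity, v₂ = v₁·A₁/A₂ = 1.728·(505.9/51.99) = 16.82 m/s.

v₂ ≈ 16.82 m/s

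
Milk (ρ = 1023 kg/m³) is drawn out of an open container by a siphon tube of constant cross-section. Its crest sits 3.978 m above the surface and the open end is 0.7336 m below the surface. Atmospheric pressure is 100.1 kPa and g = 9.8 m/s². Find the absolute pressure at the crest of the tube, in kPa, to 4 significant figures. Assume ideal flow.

From the surface to the outlet (both open to atmosphere, surface at rest): v = √(2g·h_out) = √(2·9.8·0.7336) = 3.792 m/s.
Continuity keeps v the same throughout the tube; from surface to crest, P_atm + 0 = P_top + ½ρv² + ρg·h_top.
P_top = 100100 − ½·1023·3.792² − 1023·9.8·3.978 = 52860 Pa.

P_top ≈ 52.86 kPa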